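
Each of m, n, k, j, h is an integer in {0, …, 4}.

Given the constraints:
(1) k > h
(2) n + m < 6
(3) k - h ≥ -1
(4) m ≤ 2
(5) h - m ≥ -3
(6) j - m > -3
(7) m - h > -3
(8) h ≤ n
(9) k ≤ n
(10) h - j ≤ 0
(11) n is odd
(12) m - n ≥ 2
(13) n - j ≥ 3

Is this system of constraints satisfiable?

Unsatisfiable

Constraints 5, 10, 12, and 13 give j − h ≥ 0, h − m ≥ -3, m − n ≥ 2, n − j ≥ 3.
Adding all 4 inequalities: the left sides telescope to 0, and the right sides sum to 0 + (-3) + 2 + 3 = 2. So 0 ≥ 2, which is false.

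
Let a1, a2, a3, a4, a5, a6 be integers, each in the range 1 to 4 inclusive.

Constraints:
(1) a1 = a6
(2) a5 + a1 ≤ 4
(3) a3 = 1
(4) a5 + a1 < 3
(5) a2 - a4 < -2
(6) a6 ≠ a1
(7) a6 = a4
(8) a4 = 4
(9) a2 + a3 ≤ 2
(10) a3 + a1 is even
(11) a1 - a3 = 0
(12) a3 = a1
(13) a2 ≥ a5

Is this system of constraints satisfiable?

Unsatisfiable

Constraint 3 fixes a3 = 1 and constraint 8 fixes a4 = 4. Constraints 1, 7, and 12 give a3 = a1 = a6 = a4, so a3 = a4. But 1 ≠ 4 — contradiction.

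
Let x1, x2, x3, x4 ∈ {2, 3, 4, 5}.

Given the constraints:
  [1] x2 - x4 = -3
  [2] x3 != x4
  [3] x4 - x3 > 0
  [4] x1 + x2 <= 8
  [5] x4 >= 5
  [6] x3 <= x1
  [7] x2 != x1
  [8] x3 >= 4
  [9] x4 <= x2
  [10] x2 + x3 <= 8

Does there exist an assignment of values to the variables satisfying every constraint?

Unsatisfiable

From constraints 6 and 8: x1 ≥ x3 ≥ 4. From constraints 5 and 9: x2 ≥ x4 ≥ 5. Hence x1 + x2 ≥ 9. But constraint 4 requires x1 + x2 ≤ 8, and 8 < 9. Contradiction.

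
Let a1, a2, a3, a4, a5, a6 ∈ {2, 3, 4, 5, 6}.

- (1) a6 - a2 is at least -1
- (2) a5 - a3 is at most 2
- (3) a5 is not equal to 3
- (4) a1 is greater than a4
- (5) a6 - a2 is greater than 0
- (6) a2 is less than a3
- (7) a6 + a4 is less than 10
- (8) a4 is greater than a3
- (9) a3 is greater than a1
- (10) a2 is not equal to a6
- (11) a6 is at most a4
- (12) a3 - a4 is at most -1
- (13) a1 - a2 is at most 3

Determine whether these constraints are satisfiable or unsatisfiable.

Unsatisfiable

Constraints 4, 8, and 9 give a4 < a1, a1 < a3, a3 < a4. Chaining: a4 < a1 < a3 < a4, which forces a4 < a4 — impossible.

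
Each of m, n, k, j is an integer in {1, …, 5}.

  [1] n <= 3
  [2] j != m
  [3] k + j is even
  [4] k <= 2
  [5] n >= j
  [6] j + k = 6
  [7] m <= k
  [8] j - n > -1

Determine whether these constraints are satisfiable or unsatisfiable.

From constraints 1 and 5: j ≤ n ≤ 3. From constraint 4: k ≤ 2. Hence j + k ≤ 5. But constraint 6 requires j + k = 6, and 6 > 5. Contradiction.

Unsatisfiable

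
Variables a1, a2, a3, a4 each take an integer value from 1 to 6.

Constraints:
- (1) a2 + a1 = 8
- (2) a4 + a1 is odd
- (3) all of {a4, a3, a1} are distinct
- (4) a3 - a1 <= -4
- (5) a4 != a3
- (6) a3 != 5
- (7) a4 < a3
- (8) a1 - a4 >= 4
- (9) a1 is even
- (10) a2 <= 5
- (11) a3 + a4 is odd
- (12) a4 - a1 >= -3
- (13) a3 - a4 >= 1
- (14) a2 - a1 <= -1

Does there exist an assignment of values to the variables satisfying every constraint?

Constraints 4, 12, and 13 give a4 − a1 ≥ -3, a1 − a3 ≥ 4, a3 − a4 ≥ 1.
Adding all 3 inequalities: the left sides telescope to 0, and the right sides sum to (-3) + 4 + 1 = 2. So 0 ≥ 2, which is false.

Unsatisfiable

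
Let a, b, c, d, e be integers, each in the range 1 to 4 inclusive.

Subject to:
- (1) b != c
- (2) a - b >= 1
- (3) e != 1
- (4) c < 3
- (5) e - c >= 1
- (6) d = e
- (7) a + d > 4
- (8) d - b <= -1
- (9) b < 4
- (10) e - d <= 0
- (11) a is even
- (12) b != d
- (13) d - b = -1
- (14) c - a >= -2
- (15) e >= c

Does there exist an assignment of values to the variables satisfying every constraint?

Constraints 2, 5, 8, 10, and 14 give a − b ≥ 1, b − d ≥ 1, d − e ≥ 0, e − c ≥ 1, c − a ≥ -2.
Adding all 5 inequalities: the left sides telescope to 0, and the right sides sum to 1 + 1 + 0 + 1 + (-2) = 1. So 0 ≥ 1, which is false.

Unsatisfiable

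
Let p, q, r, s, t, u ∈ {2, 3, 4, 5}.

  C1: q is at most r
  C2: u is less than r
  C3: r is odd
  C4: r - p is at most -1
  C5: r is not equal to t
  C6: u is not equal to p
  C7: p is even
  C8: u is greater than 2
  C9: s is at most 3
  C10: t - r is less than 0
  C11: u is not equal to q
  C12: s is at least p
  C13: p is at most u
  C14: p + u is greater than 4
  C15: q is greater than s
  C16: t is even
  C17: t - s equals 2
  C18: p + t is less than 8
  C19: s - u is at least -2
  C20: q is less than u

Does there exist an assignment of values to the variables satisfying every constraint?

Constraints 2, 4, 12, 15, and 20 give u < r, r < p, p ≤ s, s < q, q < u. Chaining: u < r < p ≤ s < q < u, which forces u < u — impossible.

Unsatisfiable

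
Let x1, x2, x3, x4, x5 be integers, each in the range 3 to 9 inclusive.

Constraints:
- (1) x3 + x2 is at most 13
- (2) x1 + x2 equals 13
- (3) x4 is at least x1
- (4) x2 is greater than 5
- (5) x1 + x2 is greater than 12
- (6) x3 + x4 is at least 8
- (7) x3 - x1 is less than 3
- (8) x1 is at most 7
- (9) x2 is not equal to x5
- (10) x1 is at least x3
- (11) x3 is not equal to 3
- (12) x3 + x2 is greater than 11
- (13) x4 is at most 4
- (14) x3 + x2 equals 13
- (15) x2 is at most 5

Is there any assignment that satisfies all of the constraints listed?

Unsatisfiable

From constraints 8 and 10: x3 ≤ x1 ≤ 7. From constraint 15: x2 ≤ 5. Hence x3 + x2 ≤ 12. But constraint 14 requires x3 + x2 = 13, and 13 > 12. Contradiction.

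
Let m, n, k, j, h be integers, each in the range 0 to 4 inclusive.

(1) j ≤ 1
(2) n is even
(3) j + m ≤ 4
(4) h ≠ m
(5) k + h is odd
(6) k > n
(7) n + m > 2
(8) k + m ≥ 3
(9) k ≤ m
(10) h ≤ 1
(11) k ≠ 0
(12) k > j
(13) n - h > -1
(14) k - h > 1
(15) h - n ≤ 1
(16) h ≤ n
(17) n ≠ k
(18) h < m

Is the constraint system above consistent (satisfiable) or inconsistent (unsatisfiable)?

Satisfiable

Take m = 3, n = 0, k = 3, j = 0, h = 0. Then constraint 3: j + m = 3; constraint 7: n + m = 3; constraint 8: k + m = 6, and every other listed constraint is also met.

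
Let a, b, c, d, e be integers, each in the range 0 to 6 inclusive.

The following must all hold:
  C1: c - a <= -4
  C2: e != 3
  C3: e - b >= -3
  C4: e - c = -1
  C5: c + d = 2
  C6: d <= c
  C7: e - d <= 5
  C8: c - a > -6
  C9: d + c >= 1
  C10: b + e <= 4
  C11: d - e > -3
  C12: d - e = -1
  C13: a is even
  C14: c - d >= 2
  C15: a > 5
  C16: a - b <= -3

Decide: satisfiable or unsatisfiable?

Constraints 1, 3, 7, 14, and 16 give a − c ≥ 4, c − d ≥ 2, d − e ≥ -5, e − b ≥ -3, b − a ≥ 3.
Adding all 5 inequalities: the left sides telescope to 0, and the right sides sum to 4 + 2 + (-5) + (-3) + 3 = 1. So 0 ≥ 1, which is false.

Unsatisfiable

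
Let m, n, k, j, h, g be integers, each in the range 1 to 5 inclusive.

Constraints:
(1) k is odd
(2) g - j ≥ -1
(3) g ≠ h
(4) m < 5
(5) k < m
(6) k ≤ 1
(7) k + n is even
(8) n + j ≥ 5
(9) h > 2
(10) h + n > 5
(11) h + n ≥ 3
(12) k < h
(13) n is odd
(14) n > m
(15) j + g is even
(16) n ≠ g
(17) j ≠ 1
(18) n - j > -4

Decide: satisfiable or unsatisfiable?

One satisfying assignment is m = 2, n = 3, k = 1, j = 5, h = 3, g = 5.
For the less obvious constraints — constraint 2: g - j = 0; constraint 8: n + j = 8; constraint 10: h + n = 6 — and the others hold by inspection.

Satisfiable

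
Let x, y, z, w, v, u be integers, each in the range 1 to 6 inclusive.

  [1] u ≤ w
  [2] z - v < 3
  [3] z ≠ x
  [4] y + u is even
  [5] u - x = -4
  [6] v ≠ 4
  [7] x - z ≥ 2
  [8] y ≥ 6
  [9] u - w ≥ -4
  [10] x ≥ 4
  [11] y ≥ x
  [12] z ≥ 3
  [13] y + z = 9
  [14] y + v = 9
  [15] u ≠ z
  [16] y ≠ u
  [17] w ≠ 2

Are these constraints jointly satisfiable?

Try x = 6, y = 6, z = 3, w = 5, v = 3, u = 2.
Check constraint 2: z - v = 0; constraint 5: u - x = -4. The remaining constraints are straightforward to verify.

Satisfiable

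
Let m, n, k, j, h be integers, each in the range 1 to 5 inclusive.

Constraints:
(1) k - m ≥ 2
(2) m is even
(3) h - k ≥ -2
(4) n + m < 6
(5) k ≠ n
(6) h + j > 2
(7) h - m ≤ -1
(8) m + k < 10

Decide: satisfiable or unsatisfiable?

Unsatisfiable

Constraints 1, 3, and 7 give m − h ≥ 1, h − k ≥ -2, k − m ≥ 2.
Adding all 3 inequalities: the left sides telescope to 0, and the right sides sum to 1 + (-2) + 2 = 1. So 0 ≥ 1, which is false.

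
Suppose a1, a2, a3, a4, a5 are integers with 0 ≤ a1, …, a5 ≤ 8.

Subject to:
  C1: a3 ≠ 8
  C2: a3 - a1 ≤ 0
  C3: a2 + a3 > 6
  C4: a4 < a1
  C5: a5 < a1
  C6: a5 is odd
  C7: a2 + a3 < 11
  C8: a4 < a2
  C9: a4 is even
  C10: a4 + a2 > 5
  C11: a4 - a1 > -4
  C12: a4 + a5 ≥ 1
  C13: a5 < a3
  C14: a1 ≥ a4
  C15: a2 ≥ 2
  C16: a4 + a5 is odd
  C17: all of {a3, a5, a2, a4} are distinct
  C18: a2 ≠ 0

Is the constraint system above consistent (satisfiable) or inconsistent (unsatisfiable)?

Try a1 = 2, a2 = 6, a3 = 2, a4 = 0, a5 = 1.
Check constraint 2: a3 - a1 = 0; constraint 3: a2 + a3 = 8. The remaining constraints are straightforward to verify.

Satisfiable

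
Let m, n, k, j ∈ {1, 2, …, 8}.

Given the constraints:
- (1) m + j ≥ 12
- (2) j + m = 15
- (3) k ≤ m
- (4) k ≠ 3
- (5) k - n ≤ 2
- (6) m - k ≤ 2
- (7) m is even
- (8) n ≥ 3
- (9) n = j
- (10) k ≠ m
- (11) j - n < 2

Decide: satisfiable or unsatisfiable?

Satisfiable

The assignment m = 8, n = 7, k = 6, j = 7 works:
  constraint 1 holds since m + j = 15.
  constraint 2 holds since j + m = 15.
  constraint 5 holds since k - n = -1.
The rest check out directly.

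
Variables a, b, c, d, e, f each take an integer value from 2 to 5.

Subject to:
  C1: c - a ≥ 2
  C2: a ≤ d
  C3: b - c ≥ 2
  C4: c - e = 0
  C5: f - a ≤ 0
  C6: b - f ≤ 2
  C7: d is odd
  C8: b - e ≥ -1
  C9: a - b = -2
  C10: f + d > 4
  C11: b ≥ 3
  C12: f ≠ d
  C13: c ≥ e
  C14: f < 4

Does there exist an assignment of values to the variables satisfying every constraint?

Constraints 1, 3, 5, and 6 give f − b ≥ -2, b − c ≥ 2, c − a ≥ 2, a − f ≥ 0.
Adding all 4 inequalities: the left sides telescope to 0, and the right sides sum to (-2) + 2 + 2 + 0 = 2. So 0 ≥ 2, which is false.

Unsatisfiable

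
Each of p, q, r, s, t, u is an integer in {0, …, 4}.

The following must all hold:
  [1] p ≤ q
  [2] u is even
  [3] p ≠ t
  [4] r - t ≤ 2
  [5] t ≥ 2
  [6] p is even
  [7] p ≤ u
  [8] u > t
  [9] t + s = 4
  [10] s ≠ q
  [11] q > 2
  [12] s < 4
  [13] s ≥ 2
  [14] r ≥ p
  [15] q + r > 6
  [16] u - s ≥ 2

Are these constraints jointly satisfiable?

Try p = 0, q = 4, r = 4, s = 2, t = 2, u = 4.
Check constraint 4: r - t = 2; constraint 9: t + s = 4. The remaining constraints are straightforward to verify.

Satisfiable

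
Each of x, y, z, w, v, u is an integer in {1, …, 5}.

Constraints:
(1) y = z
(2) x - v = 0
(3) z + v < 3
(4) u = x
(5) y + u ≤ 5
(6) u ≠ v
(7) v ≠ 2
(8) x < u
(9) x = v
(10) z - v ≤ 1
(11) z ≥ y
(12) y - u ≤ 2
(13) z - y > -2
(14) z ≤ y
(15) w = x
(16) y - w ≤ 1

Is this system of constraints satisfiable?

From constraints 4 and 9, u = x = v, so u = v. But constraint 6 says u ≠ v. Contradiction.

Unsatisfiable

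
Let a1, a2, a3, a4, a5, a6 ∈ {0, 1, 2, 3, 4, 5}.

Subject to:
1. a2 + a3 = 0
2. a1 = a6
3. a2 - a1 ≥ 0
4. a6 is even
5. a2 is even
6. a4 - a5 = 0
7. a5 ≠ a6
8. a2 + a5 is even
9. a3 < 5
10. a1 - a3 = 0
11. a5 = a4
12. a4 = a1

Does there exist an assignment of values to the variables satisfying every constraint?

From constraints 2, 11, and 12, a5 = a4 = a1 = a6, so a5 = a6. But constraint 7 says a5 ≠ a6. Contradiction.

Unsatisfiable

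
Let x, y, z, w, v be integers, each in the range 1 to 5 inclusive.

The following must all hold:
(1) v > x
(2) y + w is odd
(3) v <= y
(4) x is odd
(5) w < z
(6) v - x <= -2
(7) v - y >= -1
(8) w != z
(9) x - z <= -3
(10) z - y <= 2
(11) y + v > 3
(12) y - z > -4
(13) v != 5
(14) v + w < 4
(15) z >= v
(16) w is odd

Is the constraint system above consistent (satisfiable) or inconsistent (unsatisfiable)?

Constraints 6, 7, 9, and 10 give v − y ≥ -1, y − z ≥ -2, z − x ≥ 3, x − v ≥ 2.
Adding all 4 inequalities: the left sides telescope to 0, and the right sides sum to (-1) + (-2) + 3 + 2 = 2. So 0 ≥ 2, which is false.

Unsatisfiable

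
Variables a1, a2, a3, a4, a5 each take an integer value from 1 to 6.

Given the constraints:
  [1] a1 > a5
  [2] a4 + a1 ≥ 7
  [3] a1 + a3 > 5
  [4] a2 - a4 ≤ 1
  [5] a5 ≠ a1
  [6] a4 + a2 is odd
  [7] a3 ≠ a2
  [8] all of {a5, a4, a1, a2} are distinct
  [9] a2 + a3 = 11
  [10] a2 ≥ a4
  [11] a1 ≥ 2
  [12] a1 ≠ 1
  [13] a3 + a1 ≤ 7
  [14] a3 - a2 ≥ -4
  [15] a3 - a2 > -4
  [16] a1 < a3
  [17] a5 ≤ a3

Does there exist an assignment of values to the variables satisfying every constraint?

Satisfiable

One satisfying assignment is a1 = 2, a2 = 6, a3 = 5, a4 = 5, a5 = 1.
For the less obvious constraints — constraint 2: a4 + a1 = 7; constraint 3: a1 + a3 = 7; constraint 4: a2 - a4 = 1 — and the others hold by inspection.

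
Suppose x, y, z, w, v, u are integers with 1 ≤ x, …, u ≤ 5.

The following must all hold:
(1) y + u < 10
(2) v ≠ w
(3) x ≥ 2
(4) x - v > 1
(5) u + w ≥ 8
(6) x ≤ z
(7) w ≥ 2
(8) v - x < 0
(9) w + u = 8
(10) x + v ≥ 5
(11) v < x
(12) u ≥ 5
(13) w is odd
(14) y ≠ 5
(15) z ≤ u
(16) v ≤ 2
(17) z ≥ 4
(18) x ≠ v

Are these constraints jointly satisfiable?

Satisfiable

One satisfying assignment is x = 4, y = 2, z = 5, w = 3, v = 1, u = 5.
For the less obvious constraints — constraint 1: y + u = 7; constraint 4: x - v = 3; constraint 5: u + w = 8 — and the others hold by inspection.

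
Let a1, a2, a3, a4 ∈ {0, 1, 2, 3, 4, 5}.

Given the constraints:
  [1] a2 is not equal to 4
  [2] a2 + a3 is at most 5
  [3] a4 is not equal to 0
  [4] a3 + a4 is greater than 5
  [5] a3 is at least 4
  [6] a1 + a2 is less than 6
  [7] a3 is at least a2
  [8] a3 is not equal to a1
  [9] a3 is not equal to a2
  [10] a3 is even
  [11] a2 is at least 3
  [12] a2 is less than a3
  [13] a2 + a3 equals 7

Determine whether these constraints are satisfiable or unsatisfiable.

From constraint 11: a2 ≥ 3. From constraint 5: a3 ≥ 4. Hence a2 + a3 ≥ 7. But constraint 2 requires a2 + a3 ≤ 5, and 5 < 7. Contradiction.

Unsatisfiable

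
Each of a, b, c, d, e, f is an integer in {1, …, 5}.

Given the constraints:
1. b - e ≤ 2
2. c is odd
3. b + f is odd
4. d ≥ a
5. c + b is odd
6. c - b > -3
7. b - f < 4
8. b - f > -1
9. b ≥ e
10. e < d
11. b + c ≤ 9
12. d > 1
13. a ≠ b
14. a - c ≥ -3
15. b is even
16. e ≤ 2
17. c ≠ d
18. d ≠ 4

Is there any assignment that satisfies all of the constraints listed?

Satisfiable

Try a = 2, b = 4, c = 3, d = 5, e = 2, f = 3.
Check constraint 1: b - e = 2; constraint 6: c - b = -1. The remaining constraints are straightforward to verify.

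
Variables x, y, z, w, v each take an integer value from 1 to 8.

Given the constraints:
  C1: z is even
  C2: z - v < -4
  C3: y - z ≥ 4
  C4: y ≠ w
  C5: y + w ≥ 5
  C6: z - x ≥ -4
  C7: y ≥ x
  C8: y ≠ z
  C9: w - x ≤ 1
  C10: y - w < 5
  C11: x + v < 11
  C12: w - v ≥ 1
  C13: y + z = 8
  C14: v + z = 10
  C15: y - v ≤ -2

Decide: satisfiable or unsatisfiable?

Constraints 3, 6, 9, 12, and 15 give y − z ≥ 4, z − x ≥ -4, x − w ≥ -1, w − v ≥ 1, v − y ≥ 2.
Adding all 5 inequalities: the left sides telescope to 0, and the right sides sum to 4 + (-4) + (-1) + 1 + 2 = 2. So 0 ≥ 2, which is false.

Unsatisfiable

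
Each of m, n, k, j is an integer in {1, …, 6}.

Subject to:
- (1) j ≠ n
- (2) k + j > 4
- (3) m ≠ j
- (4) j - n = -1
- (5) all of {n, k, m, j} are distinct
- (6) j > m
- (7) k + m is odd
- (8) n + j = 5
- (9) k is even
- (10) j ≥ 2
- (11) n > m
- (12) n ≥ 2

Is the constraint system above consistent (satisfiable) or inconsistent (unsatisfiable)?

The assignment m = 1, n = 3, k = 4, j = 2 works:
  constraint 2 holds since k + j = 6.
  constraint 4 holds since j - n = -1.
  constraint 8 holds since n + j = 5.
The rest check out directly.

Satisfiable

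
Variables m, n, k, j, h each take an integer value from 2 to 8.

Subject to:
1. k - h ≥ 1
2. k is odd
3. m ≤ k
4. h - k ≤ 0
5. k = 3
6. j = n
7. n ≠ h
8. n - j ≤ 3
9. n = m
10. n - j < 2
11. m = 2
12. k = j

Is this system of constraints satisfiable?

Unsatisfiable

Constraint 5 fixes k = 3 and constraint 11 fixes m = 2. Constraints 6, 9, and 12 give k = j = n = m, so k = m. But 3 ≠ 2 — contradiction.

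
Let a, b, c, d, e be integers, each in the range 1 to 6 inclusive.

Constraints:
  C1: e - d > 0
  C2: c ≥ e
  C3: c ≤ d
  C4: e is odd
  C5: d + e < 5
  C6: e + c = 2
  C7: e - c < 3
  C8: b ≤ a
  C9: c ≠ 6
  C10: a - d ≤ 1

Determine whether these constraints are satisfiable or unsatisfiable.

Constraints 1, 2, and 3 give d < e, e ≤ c, c ≤ d. Chaining: d < e ≤ c ≤ d, which forces d < d — impossible.

Unsatisfiable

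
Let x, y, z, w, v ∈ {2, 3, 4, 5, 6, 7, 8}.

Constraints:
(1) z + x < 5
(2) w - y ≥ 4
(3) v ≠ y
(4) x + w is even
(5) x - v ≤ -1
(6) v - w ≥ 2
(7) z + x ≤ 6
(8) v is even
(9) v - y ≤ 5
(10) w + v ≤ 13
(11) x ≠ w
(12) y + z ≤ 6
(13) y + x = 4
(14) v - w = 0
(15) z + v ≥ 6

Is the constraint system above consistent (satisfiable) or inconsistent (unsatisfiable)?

Constraints 2, 6, and 9 give w − y ≥ 4, y − v ≥ -5, v − w ≥ 2.
Adding all 3 inequalities: the left sides telescope to 0, and the right sides sum to 4 + (-5) + 2 = 1. So 0 ≥ 1, which is false.

Unsatisfiable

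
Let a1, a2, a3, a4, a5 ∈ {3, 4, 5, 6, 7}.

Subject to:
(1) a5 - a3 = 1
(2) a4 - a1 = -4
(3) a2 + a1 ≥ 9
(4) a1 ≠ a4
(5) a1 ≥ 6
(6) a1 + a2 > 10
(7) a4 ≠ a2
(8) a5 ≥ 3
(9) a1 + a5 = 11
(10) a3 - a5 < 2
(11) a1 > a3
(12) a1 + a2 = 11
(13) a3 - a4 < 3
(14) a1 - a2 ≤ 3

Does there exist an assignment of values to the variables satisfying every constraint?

Take a1 = 7, a2 = 4, a3 = 3, a4 = 3, a5 = 4. Then constraint 1: a5 - a3 = 1; constraint 2: a4 - a1 = -4; constraint 3: a2 + a1 = 11, and every other listed constraint is also met.

Satisfiable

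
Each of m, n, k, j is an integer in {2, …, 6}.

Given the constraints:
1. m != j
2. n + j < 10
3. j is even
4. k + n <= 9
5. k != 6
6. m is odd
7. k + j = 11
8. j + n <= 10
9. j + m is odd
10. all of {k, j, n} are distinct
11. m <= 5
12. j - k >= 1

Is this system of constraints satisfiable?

The assignment m = 5, n = 2, k = 5, j = 6 works:
  constraint 2 holds since n + j = 8.
  constraint 4 holds since k + n = 7.
  constraint 7 holds since k + j = 11.
The rest check out directly.

Satisfiable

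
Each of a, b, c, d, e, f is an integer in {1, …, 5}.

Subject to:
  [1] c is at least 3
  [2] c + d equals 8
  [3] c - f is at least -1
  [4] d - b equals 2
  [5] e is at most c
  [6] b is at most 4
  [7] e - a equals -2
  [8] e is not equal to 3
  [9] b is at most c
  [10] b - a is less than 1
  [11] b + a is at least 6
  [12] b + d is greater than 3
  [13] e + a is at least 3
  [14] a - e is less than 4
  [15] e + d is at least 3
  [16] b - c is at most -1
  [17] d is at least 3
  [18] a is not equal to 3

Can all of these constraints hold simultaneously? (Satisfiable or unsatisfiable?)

Take a = 4, b = 2, c = 4, d = 4, e = 2, f = 4. Then constraint 2: c + d = 8; constraint 3: c - f = 0; constraint 4: d - b = 2, and every other listed constraint is also met.

Satisfiable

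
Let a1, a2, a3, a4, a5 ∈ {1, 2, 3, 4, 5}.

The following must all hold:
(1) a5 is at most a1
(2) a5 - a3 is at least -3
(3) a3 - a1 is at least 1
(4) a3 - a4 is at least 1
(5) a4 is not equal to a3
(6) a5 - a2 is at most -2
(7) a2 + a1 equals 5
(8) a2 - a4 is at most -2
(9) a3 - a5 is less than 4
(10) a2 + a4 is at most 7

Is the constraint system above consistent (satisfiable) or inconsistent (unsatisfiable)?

Unsatisfiable

Constraints 2, 4, 6, and 8 give a5 − a3 ≥ -3, a3 − a4 ≥ 1, a4 − a2 ≥ 2, a2 − a5 ≥ 2.
Adding all 4 inequalities: the left sides telescope to 0, and the right sides sum to (-3) + 1 + 2 + 2 = 2. So 0 ≥ 2, which is false.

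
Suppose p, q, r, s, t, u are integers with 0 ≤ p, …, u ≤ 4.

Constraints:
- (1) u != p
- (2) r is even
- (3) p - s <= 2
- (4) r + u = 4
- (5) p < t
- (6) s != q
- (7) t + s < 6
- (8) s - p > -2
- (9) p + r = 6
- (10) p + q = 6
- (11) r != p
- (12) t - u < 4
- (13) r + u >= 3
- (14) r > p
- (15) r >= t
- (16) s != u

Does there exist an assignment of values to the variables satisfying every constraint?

Satisfiable

Setting (p, q, r, s, t, u) = (2, 4, 4, 1, 3, 0) satisfies everything: constraint 3: p - s = 1; constraint 4: r + u = 4; constraint 7: t + s = 4, and the others follow.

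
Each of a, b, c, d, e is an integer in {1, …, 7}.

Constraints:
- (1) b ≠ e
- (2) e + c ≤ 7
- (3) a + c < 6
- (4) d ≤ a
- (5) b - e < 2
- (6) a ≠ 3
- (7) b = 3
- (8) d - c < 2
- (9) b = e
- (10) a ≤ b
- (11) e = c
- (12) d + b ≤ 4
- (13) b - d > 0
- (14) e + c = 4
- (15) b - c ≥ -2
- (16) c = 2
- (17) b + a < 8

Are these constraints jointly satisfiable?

Constraint 7 fixes b = 3 and constraint 16 fixes c = 2. Constraints 9 and 11 give b = e = c, so b = c. But 3 ≠ 2 — contradiction.

Unsatisfiable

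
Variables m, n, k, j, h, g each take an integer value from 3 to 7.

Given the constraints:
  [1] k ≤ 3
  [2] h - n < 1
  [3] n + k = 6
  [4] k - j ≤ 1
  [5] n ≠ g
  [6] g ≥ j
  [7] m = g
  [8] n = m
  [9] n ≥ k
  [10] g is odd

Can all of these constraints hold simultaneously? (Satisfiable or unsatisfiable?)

Unsatisfiable

From constraints 7 and 8, n = m = g, so n = g. But constraint 5 says n ≠ g. Contradiction.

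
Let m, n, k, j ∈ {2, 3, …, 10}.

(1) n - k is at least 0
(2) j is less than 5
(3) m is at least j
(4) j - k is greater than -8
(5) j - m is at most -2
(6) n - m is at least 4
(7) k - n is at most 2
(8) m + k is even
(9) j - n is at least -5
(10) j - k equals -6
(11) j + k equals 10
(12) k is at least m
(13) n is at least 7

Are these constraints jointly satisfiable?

Unsatisfiable

Constraints 5, 6, and 9 give j − n ≥ -5, n − m ≥ 4, m − j ≥ 2.
Adding all 3 inequalities: the left sides telescope to 0, and the right sides sum to (-5) + 4 + 2 = 1. So 0 ≥ 1, which is false.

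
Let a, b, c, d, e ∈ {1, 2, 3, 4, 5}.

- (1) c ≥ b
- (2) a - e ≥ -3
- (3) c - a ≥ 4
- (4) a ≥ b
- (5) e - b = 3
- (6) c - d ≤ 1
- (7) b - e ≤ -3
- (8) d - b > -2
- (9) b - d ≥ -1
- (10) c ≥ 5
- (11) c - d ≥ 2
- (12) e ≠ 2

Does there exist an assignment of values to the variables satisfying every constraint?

Constraints 2, 3, 6, 7, and 9 give a − e ≥ -3, e − b ≥ 3, b − d ≥ -1, d − c ≥ -1, c − a ≥ 4.
Adding all 5 inequalities: the left sides telescope to 0, and the right sides sum to (-3) + 3 + (-1) + (-1) + 4 = 2. So 0 ≥ 2, which is false.

Unsatisfiable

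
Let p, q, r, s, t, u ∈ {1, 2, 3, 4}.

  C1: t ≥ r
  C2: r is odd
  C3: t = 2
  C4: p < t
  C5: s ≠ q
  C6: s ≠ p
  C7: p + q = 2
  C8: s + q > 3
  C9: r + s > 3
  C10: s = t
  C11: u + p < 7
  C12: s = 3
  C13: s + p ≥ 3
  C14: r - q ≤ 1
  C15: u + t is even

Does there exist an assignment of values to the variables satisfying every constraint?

Constraint 12 fixes s = 3 and constraint 3 fixes t = 2, but constraint 10 requires s = t. Since 3 ≠ 2, contradiction.

Unsatisfiable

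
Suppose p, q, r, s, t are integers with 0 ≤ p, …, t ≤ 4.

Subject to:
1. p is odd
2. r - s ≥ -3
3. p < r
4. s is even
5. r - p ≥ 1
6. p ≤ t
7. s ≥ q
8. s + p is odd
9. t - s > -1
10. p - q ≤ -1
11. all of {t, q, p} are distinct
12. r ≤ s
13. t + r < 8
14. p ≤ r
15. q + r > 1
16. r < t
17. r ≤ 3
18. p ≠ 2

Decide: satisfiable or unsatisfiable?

Satisfiable

Try p = 1, q = 2, r = 2, s = 2, t = 4.
Check constraint 2: r - s = 0; constraint 5: r - p = 1. The remaining constraints are straightforward to verify.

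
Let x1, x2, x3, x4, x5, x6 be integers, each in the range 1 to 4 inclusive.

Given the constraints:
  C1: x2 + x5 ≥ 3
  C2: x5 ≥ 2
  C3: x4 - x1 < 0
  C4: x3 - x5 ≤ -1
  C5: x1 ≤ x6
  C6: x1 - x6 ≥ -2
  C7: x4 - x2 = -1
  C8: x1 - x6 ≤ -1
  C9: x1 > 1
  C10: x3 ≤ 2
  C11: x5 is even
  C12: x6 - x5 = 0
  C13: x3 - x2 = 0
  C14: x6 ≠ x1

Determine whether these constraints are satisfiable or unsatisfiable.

Setting (x1, x2, x3, x4, x5, x6) = (2, 2, 2, 1, 4, 4) satisfies everything: constraint 1: x2 + x5 = 6; constraint 3: x4 - x1 = -1, and the others follow.

Satisfiable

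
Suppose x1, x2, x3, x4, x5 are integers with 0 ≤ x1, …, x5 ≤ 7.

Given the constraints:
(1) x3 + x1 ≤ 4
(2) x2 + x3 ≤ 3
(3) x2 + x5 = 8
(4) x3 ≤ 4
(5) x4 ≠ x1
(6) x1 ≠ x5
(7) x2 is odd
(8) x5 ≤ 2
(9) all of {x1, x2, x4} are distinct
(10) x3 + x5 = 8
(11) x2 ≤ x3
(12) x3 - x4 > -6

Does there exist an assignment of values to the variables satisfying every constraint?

From constraints 4 and 11: x2 ≤ x3 ≤ 4. From constraint 8: x5 ≤ 2. Hence x2 + x5 ≤ 6. But constraint 3 requires x2 + x5 = 8, and 8 > 6. Contradiction.

Unsatisfiable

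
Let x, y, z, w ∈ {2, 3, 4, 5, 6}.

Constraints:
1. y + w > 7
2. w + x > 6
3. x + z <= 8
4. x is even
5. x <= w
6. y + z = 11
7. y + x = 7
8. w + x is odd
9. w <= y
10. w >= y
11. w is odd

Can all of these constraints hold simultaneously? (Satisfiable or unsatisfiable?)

Take x = 2, y = 5, z = 6, w = 5. Then constraint 1: y + w = 10; constraint 2: w + x = 7; constraint 3: x + z = 8, and every other listed constraint is also met.

Satisfiable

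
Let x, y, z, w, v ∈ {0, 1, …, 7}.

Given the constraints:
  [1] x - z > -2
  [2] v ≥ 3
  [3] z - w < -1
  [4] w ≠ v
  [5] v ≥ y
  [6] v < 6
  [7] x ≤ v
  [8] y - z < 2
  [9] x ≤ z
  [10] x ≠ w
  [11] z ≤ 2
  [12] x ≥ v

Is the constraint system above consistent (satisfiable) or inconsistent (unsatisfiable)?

From constraints 2 and 12: x ≥ v and v ≥ 3, so x ≥ 3. From constraints 9 and 11: x ≤ z and z ≤ 2, so x ≤ 2. But 2 < 3, so no value of x works.

Unsatisfiable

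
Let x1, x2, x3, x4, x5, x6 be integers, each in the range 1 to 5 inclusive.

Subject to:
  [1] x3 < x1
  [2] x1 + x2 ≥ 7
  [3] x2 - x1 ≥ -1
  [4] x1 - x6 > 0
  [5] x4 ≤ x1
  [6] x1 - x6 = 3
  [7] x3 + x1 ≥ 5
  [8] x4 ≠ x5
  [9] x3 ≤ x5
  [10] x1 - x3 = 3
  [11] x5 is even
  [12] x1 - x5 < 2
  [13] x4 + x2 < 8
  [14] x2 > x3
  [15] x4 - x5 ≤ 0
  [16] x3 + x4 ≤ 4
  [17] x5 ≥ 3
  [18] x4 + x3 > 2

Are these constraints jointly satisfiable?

Satisfiable

Take x1 = 4, x2 = 3, x3 = 1, x4 = 3, x5 = 4, x6 = 1. Then constraint 2: x1 + x2 = 7; constraint 3: x2 - x1 = -1; constraint 4: x1 - x6 = 3, and every other listed constraint is also met.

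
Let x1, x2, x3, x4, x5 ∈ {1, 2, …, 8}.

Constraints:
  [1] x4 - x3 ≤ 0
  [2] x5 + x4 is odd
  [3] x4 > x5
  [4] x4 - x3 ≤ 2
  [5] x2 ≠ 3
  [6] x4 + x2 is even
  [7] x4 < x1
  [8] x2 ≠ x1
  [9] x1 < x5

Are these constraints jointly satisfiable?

Constraints 3, 7, and 9 give x5 < x4, x4 < x1, x1 < x5. Chaining: x5 < x4 < x1 < x5, which forces x5 < x5 — impossible.

Unsatisfiable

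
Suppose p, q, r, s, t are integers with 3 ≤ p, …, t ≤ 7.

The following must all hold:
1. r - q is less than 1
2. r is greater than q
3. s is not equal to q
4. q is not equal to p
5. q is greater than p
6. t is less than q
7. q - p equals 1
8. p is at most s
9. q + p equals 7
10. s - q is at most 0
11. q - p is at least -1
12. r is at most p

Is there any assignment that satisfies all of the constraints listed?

Unsatisfiable

Constraints 2, 8, 10, and 12 give q < r, r ≤ p, p ≤ s, s ≤ q. Chaining: q < r ≤ p ≤ s ≤ q, which forces q < q — impossible.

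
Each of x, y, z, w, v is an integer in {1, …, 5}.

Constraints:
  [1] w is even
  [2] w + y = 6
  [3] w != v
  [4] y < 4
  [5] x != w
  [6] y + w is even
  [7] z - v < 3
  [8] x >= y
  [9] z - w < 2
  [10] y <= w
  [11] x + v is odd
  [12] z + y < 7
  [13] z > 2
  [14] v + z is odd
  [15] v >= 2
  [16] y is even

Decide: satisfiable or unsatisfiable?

Satisfiable

Try x = 5, y = 2, z = 3, w = 4, v = 2.
Check constraint 2: w + y = 6; constraint 7: z - v = 1; constraint 9: z - w = -1. The remaining constraints are straightforward to verify.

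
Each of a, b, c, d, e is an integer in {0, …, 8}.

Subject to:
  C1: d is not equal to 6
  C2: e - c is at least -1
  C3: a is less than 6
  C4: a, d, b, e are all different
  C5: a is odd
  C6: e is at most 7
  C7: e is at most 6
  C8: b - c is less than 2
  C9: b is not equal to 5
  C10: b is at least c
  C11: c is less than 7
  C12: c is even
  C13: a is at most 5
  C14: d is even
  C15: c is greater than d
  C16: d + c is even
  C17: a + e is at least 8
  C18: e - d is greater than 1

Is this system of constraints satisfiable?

Satisfiable

One satisfying assignment is a = 3, b = 4, c = 4, d = 2, e = 6.
For the less obvious constraints — constraint 2: e - c = 2; constraint 8: b - c = 0; constraint 17: a + e = 9 — and the others hold by inspection.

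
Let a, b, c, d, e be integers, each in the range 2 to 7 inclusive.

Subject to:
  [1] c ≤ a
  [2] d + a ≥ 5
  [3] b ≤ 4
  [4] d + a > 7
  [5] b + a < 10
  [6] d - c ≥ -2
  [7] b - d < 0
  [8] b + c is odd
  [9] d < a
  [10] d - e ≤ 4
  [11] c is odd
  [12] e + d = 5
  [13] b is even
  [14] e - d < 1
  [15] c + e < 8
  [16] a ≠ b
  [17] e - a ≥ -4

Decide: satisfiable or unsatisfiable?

Satisfiable

Take a = 5, b = 2, c = 3, d = 3, e = 2. Then constraint 2: d + a = 8; constraint 4: d + a = 8; constraint 5: b + a = 7, and every other listed constraint is also met.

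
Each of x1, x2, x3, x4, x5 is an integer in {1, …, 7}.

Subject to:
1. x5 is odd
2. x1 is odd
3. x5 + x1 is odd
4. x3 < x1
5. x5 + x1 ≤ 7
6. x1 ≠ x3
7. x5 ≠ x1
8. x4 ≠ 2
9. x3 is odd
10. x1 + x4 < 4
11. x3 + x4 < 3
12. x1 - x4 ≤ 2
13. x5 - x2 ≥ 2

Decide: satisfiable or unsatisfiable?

Constraint 1 makes x5 odd and constraint 2 makes x1 odd, so x5 + x1 must be even. Constraint 3 says x5 + x1 is odd — contradiction.

Unsatisfiable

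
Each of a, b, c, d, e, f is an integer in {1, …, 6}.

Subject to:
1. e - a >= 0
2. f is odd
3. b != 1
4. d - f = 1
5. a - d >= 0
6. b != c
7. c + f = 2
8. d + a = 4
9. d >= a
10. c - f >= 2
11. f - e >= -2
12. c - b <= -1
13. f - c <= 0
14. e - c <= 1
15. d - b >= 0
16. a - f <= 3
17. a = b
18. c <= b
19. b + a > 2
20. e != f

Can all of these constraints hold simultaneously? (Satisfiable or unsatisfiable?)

Unsatisfiable

Constraints 1, 5, 10, 11, 12, and 15 give f − e ≥ -2, e − a ≥ 0, a − d ≥ 0, d − b ≥ 0, b − c ≥ 1, c − f ≥ 2.
Adding all 6 inequalities: the left sides telescope to 0, and the right sides sum to (-2) + 0 + 0 + 0 + 1 + 2 = 1. So 0 ≥ 1, which is false.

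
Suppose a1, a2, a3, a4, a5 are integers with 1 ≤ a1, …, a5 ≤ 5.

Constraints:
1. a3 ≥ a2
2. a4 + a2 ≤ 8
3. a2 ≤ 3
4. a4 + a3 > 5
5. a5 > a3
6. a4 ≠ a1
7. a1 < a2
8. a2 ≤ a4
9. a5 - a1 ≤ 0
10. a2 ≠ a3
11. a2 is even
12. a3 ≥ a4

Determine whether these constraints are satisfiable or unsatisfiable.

Unsatisfiable

Constraints 5, 7, 8, 9, and 12 give a5 ≤ a1, a1 < a2, a2 ≤ a4, a4 ≤ a3, a3 < a5. Chaining: a5 ≤ a1 < a2 ≤ a4 ≤ a3 < a5, which forces a5 < a5 — impossible.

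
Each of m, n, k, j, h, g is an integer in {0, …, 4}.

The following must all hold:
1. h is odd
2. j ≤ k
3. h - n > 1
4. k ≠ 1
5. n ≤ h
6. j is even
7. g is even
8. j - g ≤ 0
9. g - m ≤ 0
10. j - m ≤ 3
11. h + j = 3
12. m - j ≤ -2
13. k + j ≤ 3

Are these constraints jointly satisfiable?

Constraints 8, 9, and 12 give g − j ≥ 0, j − m ≥ 2, m − g ≥ 0.
Adding all 3 inequalities: the left sides telescope to 0, and the right sides sum to 0 + 2 + 0 = 2. So 0 ≥ 2, which is false.

Unsatisfiable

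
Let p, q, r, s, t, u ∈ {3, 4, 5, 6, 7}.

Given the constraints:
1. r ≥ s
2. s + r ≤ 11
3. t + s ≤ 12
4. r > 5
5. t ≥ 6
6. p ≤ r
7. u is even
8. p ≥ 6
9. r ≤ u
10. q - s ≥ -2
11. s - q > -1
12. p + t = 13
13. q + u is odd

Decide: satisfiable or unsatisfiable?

Satisfiable

Setting (p, q, r, s, t, u) = (6, 3, 6, 4, 7, 6) satisfies everything: constraint 2: s + r = 10; constraint 3: t + s = 11, and the others follow.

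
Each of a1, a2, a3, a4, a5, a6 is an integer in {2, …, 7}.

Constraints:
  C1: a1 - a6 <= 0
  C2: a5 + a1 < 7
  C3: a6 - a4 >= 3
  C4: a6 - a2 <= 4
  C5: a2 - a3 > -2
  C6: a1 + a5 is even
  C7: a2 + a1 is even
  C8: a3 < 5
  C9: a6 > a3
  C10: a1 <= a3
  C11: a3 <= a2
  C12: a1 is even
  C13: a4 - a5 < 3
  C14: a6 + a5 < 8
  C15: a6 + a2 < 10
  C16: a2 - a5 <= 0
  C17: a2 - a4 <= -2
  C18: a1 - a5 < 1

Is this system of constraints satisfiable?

Unsatisfiable

Constraints 3, 4, and 17 give a2 − a6 ≥ -4, a6 − a4 ≥ 3, a4 − a2 ≥ 2.
Adding all 3 inequalities: the left sides telescope to 0, and the right sides sum to (-4) + 3 + 2 = 1. So 0 ≥ 1, which is false.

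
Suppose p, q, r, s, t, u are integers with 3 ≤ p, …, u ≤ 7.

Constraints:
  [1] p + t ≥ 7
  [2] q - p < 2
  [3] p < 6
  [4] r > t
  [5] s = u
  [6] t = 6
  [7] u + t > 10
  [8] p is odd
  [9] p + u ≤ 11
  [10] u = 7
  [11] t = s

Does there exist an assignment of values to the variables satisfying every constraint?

Unsatisfiable

Constraint 6 fixes t = 6 and constraint 10 fixes u = 7. Constraints 5 and 11 give t = s = u, so t = u. But 6 ≠ 7 — contradiction.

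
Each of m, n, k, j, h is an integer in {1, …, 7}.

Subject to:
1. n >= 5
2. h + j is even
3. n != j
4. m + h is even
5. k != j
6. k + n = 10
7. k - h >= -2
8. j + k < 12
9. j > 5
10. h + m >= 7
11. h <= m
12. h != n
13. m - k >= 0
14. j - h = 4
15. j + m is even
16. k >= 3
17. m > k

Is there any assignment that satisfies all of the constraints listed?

Satisfiable

Take m = 5, n = 6, k = 4, j = 7, h = 3. Then constraint 6: k + n = 10; constraint 7: k - h = 1, and every other listed constraint is also met.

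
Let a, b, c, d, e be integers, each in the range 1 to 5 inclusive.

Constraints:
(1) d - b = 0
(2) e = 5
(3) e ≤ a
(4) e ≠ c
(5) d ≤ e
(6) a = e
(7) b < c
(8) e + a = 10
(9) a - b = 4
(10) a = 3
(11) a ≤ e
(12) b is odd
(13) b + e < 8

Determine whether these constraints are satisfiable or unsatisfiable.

Constraint 10 fixes a = 3 and constraint 2 fixes e = 5, but constraint 6 requires a = e. Since 3 ≠ 5, contradiction.

Unsatisfiable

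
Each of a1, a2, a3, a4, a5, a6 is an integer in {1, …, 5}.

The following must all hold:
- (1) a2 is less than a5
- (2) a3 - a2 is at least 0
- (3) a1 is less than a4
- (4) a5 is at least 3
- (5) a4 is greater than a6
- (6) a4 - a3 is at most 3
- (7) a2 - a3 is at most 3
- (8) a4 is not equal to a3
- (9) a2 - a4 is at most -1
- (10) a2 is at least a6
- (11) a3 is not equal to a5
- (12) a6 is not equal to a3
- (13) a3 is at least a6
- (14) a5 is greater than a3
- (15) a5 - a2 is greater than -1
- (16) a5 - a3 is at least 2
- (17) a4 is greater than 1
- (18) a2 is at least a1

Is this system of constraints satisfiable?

Satisfiable

Take a1 = 2, a2 = 2, a3 = 2, a4 = 5, a5 = 4, a6 = 1. Then constraint 2: a3 - a2 = 0; constraint 6: a4 - a3 = 3; constraint 7: a2 - a3 = 0, and every other listed constraint is also met.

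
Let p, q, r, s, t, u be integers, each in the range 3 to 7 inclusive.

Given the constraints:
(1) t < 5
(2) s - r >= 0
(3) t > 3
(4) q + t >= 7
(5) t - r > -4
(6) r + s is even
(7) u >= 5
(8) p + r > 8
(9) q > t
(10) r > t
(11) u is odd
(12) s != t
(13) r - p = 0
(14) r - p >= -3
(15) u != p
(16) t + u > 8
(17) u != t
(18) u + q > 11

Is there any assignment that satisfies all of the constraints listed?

Satisfiable

Try p = 5, q = 5, r = 5, s = 5, t = 4, u = 7.
Check constraint 2: s - r = 0; constraint 4: q + t = 9. The remaining constraints are straightforward to verify.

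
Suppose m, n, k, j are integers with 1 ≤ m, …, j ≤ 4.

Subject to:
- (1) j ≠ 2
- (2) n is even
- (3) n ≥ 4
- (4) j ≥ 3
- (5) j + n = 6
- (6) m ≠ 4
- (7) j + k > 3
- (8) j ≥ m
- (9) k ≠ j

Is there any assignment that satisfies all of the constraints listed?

Unsatisfiable

From constraint 4: j ≥ 3. From constraint 3: n ≥ 4. Hence j + n ≥ 7. But constraint 5 requires j + n = 6, and 6 < 7. Contradiction.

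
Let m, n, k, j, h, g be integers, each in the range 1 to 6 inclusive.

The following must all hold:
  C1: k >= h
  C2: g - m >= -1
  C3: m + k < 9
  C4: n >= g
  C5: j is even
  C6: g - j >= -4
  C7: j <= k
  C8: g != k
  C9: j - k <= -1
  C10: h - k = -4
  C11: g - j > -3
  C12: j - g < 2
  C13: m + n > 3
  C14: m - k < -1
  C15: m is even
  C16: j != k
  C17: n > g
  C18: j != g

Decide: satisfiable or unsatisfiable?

Satisfiable

Setting (m, n, k, j, h, g) = (2, 2, 5, 2, 1, 1) satisfies everything: constraint 2: g - m = -1; constraint 3: m + k = 7; constraint 6: g - j = -1, and the others follow.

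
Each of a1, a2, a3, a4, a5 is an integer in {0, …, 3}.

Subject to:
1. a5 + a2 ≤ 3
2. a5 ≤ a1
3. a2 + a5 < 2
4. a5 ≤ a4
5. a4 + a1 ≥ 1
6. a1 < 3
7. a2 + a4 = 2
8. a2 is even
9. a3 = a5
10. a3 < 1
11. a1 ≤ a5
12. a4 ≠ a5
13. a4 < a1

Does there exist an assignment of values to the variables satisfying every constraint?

Constraints 4, 11, and 13 give a4 < a1, a1 ≤ a5, a5 ≤ a4. Chaining: a4 < a1 ≤ a5 ≤ a4, which forces a4 < a4 — impossible.

Unsatisfiable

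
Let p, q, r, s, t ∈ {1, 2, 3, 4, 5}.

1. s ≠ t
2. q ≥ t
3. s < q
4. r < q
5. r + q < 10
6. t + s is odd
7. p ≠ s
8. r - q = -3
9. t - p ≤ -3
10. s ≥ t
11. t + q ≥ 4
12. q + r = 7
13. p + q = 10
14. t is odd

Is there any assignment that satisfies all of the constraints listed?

Satisfiable

Setting (p, q, r, s, t) = (5, 5, 2, 4, 1) satisfies everything: constraint 5: r + q = 7; constraint 8: r - q = -3, and the others follow.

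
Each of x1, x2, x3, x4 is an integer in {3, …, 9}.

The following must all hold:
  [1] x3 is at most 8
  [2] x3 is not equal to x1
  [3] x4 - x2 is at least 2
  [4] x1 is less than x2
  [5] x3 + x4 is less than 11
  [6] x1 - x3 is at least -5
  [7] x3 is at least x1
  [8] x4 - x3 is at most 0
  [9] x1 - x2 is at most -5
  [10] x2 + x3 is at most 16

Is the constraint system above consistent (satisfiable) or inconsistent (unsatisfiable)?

Constraints 3, 6, 8, and 9 give x2 − x1 ≥ 5, x1 − x3 ≥ -5, x3 − x4 ≥ 0, x4 − x2 ≥ 2.
Adding all 4 inequalities: the left sides telescope to 0, and the right sides sum to 5 + (-5) + 0 + 2 = 2. So 0 ≥ 2, which is false.

Unsatisfiable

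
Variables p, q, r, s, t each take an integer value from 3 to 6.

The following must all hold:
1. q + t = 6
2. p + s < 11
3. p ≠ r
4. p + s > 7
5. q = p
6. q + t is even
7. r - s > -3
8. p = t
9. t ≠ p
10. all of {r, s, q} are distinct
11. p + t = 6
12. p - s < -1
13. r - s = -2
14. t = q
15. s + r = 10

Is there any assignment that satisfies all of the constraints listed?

Unsatisfiable

From constraints 5 and 14, t = q = p, so t = p. But constraint 9 says t ≠ p. Contradiction.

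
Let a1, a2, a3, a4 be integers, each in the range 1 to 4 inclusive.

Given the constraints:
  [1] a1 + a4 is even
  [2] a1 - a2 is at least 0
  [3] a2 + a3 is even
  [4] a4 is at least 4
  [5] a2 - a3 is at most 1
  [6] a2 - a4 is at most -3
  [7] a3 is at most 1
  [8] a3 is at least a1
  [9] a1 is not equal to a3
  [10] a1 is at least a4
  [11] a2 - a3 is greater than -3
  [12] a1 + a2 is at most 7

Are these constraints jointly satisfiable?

Unsatisfiable

From constraints 4 and 10: a1 ≥ a4 and a4 ≥ 4, so a1 ≥ 4. From constraints 7 and 8: a1 ≤ a3 and a3 ≤ 1, so a1 ≤ 1. But 1 < 4, so no value of a1 works.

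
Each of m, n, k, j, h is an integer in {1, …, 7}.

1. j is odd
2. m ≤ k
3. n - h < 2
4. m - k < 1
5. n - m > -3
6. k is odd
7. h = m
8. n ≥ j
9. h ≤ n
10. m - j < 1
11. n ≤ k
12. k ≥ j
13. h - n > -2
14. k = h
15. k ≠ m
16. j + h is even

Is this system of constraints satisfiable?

From constraints 7 and 14, k = h = m, so k = m. But constraint 15 says k ≠ m. Contradiction.

Unsatisfiable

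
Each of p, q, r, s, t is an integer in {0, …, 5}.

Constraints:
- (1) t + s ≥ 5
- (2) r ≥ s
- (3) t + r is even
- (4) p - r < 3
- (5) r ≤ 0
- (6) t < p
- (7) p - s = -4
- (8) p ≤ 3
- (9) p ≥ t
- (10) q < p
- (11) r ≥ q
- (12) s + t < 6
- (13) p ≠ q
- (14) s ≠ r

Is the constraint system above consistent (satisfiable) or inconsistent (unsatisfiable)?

Unsatisfiable

From constraints 8 and 9: t ≤ p ≤ 3. From constraints 2 and 5: s ≤ r ≤ 0. Hence t + s ≤ 3. But constraint 1 requires t + s ≥ 5, and 5 > 3. Contradiction.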